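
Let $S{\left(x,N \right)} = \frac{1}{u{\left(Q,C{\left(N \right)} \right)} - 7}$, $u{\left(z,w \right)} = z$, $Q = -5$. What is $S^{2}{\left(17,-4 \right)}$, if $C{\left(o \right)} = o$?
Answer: $\frac{1}{144} \approx 0.0069444$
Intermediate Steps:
$S{\left(x,N \right)} = - \frac{1}{12}$ ($S{\left(x,N \right)} = \frac{1}{-5 - 7} = \frac{1}{-12} = - \frac{1}{12}$)
$S^{2}{\left(17,-4 \right)} = \left(- \frac{1}{12}\right)^{2} = \frac{1}{144}$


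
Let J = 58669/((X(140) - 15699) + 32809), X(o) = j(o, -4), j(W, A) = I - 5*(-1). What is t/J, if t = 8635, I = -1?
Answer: 147779390/58669 ≈ 2518.9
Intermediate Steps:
j(W, A) = 4 (j(W, A) = -1 - 5*(-1) = -1 + 5 = 4)
X(o) = 4
J = 58669/17114 (J = 58669/((4 - 15699) + 32809) = 58669/(-15695 + 32809) = 58669/17114 ≈ 3.4281)
t/J = 8635/(58669/17114) = 8635*(17114/58669) = 147779390/58669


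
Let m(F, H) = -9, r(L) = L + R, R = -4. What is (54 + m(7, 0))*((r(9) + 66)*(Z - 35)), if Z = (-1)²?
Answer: -108630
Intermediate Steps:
r(L) = -4 + L (r(L) = L - 4 = -4 + L)
Z = 1
(54 + m(7, 0))*((r(9) + 66)*(Z - 35)) = (54 - 9)*(((-4 + 9) + 66)*(1 - 35)) = 45*((5 + 66)*(-34)) = 45*(71*(-34)) = 45*(-2414) = -108630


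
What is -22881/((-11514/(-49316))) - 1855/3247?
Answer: -610655699547/6230993 ≈ -98003.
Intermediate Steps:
-22881/((-11514/(-49316))) - 1855/3247 = -22881/((-11514*(-1/49316))) - 1855*1/3247 = -22881/5757/24658 - 1855/3247 = -22881*24658/5757 - 1855/3247 = -188066566/1919 - 1855/3247 = -610655699547/6230993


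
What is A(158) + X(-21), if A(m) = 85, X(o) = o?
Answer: 64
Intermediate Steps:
A(158) + X(-21) = 85 - 21 = 64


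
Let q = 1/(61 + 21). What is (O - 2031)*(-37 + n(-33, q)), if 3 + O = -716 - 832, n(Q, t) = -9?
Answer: 164772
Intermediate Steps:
q = 1/82 ≈ 0.012195
O = -1551 (O = -3 + (-716 - 832) = -3 - 1548 = -1551)
(O - 2031)*(-37 + n(-33, q)) = (-1551 - 2031)*(-37 - 9) = -3582*(-46) = 164772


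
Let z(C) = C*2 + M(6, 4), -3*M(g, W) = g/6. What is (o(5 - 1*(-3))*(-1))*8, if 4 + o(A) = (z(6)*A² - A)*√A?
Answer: 32 - 35456*√2/3 ≈ -16682.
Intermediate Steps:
M(g, W) = -g/18 (M(g, W) = -g/(3*6) = -g/18)
z(C) = -⅓ + 2*C (z(C) = C*2 - 1/18*6 = 2*C - ⅓ = -⅓ + 2*C)
o(A) = -4 + √A*(-A + 35*A²/3) (o(A) = -4 + ((-⅓ + 2*6)*A² - A)*√A = -4 + ((-⅓ + 12)*A² - A)*√A = -4 + (35*A²/3 - A)*√A = -4 + (-A + 35*A²/3)*√A = -4 + √A*(-A + 35*A²/3))
(o(5 - 1*(-3))*(-1))*8 = ((-4 - (5 - 1*(-3))^(3/2) + 35*(5 - 1*(-3))^(5/2)/3)*(-1))*8 = ((-4 - (5 + 3)^(3/2) + 35*(5 + 3)^(5/2)/3)*(-1))*8 = ((-4 - 8^(3/2) + 35*8^(5/2)/3)*(-1))*8 = ((-4 - 16*√2 + 35*(128*√2)/3)*(-1))*8 = ((-4 - 16*√2 + 4480*√2/3)*(-1))*8 = ((-4 + 4432*√2/3)*(-1))*8 = (4 - 4432*√2/3)*8 = 32 - 35456*√2/3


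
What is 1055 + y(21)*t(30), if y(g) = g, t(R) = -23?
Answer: 572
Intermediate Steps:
1055 + y(21)*t(30) = 1055 + 21*(-23) = 1055 - 483 = 572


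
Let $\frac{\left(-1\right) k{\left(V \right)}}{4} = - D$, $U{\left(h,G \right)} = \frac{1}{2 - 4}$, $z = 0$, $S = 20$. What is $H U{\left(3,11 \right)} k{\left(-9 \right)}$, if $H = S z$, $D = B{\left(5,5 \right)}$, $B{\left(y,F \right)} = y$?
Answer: $0$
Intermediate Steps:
$D = 5$
$U{\left(h,G \right)} = - \frac{1}{2}$ ($U{\left(h,G \right)} = \frac{1}{-2} = - \frac{1}{2}$)
$k{\left(V \right)} = 20$ ($k{\left(V \right)} = - 4 \left(\left(-1\right) 5\right) = \left(-4\right) \left(-5\right) = 20$)
$H = 0$ ($H = 20 \cdot 0 = 0$)
$H U{\left(3,11 \right)} k{\left(-9 \right)} = 0 \left(- \frac{1}{2}\right) 20 = 0 \cdot 20 = 0$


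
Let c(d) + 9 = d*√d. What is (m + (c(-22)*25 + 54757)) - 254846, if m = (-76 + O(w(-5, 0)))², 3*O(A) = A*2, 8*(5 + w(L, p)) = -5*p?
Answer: -1746182/9 - 550*I*√22 ≈ -1.9402e+5 - 2579.7*I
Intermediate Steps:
c(d) = -9 + d^(3/2) (c(d) = -9 + d*√d = -9 + d^(3/2))
w(L, p) = -5 - 5*p/8 (w(L, p) = -5 + (-5*p)/8 = -5 - 5*p/8)
O(A) = 2*A/3 (O(A) = (A*2)/3 = (2*A)/3 = 2*A/3)
m = 56644/9 (m = (-76 + 2*(-5 - 5/8*0)/3)² = (-76 + 2*(-5 + 0)/3)² = (-76 + (⅔)*(-5))² = (-76 - 10/3)² = (-238/3)² = 56644/9 ≈ 6293.8)
(m + (c(-22)*25 + 54757)) - 254846 = (56644/9 + ((-9 + (-22)^(3/2))*25 + 54757)) - 254846 = (56644/9 + ((-9 - 22*I*√22)*25 + 54757)) - 254846 = (56644/9 + ((-225 - 550*I*√22) + 54757)) - 254846 = (56644/9 + (54532 - 550*I*√22)) - 254846 = (547432/9 - 550*I*√22) - 254846 = -1746182/9 - 550*I*√22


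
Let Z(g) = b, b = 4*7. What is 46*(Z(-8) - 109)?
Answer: -3726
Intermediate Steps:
b = 28
Z(g) = 28
46*(Z(-8) - 109) = 46*(28 - 109) = 46*(-81) = -3726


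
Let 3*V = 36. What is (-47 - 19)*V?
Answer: -792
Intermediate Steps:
V = 12 (V = (⅓)*36 = 12)
(-47 - 19)*V = (-47 - 19)*12 = -66*12 = -792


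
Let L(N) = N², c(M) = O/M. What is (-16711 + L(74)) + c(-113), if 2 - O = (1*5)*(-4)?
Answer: -1269577/113 ≈ -11235.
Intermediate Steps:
O = 22 (O = 2 - 1*5*(-4) = 2 - 5*(-4) = 2 - 1*(-20) = 2 + 20 = 22)
c(M) = 22/M
(-16711 + L(74)) + c(-113) = (-16711 + 74²) + 22/(-113) = (-16711 + 5476) + 22*(-1/113) = -11235 - 22/113 = -1269577/113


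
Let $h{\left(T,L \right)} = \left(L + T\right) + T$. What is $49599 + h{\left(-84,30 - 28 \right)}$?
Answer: $49433$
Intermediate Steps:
$h{\left(T,L \right)} = L + 2 T$
$49599 + h{\left(-84,30 - 28 \right)} = 49599 + \left(\left(30 - 28\right) + 2 \left(-84\right)\right) = 49599 + \left(\left(30 - 28\right) - 168\right) = 49599 + \left(2 - 168\right) = 49599 - 166 = 49433$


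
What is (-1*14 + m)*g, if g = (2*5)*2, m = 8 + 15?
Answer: 180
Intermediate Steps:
m = 23
g = 20 (g = 10*2 = 20)
(-1*14 + m)*g = (-1*14 + 23)*20 = (-14 + 23)*20 = 9*20 = 180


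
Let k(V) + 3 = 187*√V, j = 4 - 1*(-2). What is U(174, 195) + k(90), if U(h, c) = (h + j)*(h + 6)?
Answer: 32397 + 561*√10 ≈ 34171.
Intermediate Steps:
j = 6 (j = 4 + 2 = 6)
k(V) = -3 + 187*√V
U(h, c) = (6 + h)² (U(h, c) = (h + 6)*(h + 6) = (6 + h)*(6 + h) = (6 + h)²)
U(174, 195) + k(90) = (36 + 174² + 12*174) + (-3 + 187*√90) = (36 + 30276 + 2088) + (-3 + 187*(3*√10)) = 32400 + (-3 + 561*√10) = 32397 + 561*√10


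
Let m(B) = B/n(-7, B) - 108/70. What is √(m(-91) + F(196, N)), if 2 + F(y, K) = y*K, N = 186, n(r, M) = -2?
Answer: 3*√19871110/70 ≈ 191.04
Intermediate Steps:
F(y, K) = -2 + K*y (F(y, K) = -2 + y*K = -2 + K*y)
m(B) = -54/35 - B/2 (m(B) = B/(-2) - 108/70 = B*(-½) - 108*1/70 = -B/2 - 54/35 = -54/35 - B/2)
√(m(-91) + F(196, N)) = √((-54/35 - ½*(-91)) + (-2 + 186*196)) = √((-54/35 + 91/2) + (-2 + 36456)) = √(3077/70 + 36454) = √(2554857/70) = 3*√19871110/70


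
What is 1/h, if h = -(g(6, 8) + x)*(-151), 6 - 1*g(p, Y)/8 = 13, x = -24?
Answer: -1/12080 ≈ -8.2781e-5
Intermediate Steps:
g(p, Y) = -56 (g(p, Y) = 48 - 8*13 = 48 - 104 = -56)
h = -12080 (h = -(-56 - 24)*(-151) = -(-80)*(-151) = -1*12080 = -12080)
1/h = 1/(-12080) = -1/12080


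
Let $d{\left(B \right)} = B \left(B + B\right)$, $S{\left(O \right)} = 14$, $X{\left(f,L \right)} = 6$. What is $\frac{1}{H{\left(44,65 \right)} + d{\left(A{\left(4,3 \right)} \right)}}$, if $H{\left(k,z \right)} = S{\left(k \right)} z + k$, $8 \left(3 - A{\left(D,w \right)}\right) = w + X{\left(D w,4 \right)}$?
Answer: $\frac{32}{30753} \approx 0.0010405$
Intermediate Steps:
$A{\left(D,w \right)} = \frac{9}{4} - \frac{w}{8}$ ($A{\left(D,w \right)} = 3 - \frac{w + 6}{8} = 3 - \frac{6 + w}{8} = 3 - \left(\frac{3}{4} + \frac{w}{8}\right) = \frac{9}{4} - \frac{w}{8}$)
$d{\left(B \right)} = 2 B^{2}$ ($d{\left(B \right)} = B 2 B = 2 B^{2}$)
$H{\left(k,z \right)} = k + 14 z$ ($H{\left(k,z \right)} = 14 z + k = k + 14 z$)
$\frac{1}{H{\left(44,65 \right)} + d{\left(A{\left(4,3 \right)} \right)}} = \frac{1}{\left(44 + 14 \cdot 65\right) + 2 \left(\frac{9}{4} - \frac{3}{8}\right)^{2}} = \frac{1}{\left(44 + 910\right) + 2 \left(\frac{9}{4} - \frac{3}{8}\right)^{2}} = \frac{1}{954 + 2 \left(\frac{15}{8}\right)^{2}} = \frac{1}{954 + 2 \cdot \frac{225}{64}} = \frac{1}{954 + \frac{225}{32}} = \frac{1}{\frac{30753}{32}} = \frac{32}{30753}$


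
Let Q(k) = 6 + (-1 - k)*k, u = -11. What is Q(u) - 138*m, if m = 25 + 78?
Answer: -14318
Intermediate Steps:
m = 103
Q(k) = 6 + k*(-1 - k)
Q(u) - 138*m = (6 - 1*(-11) - 1*(-11)**2) - 138*103 = (6 + 11 - 1*121) - 14214 = (6 + 11 - 121) - 14214 = -104 - 14214 = -14318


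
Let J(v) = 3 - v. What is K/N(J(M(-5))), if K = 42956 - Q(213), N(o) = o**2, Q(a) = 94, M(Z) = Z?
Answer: 21431/32 ≈ 669.72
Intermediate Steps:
K = 42862 (K = 42956 - 1*94 = 42956 - 94 = 42862)
K/N(J(M(-5))) = 42862/((3 - 1*(-5))**2) = 42862/((3 + 5)**2) = 42862/(8**2) = 42862/64 = 42862*(1/64) = 21431/32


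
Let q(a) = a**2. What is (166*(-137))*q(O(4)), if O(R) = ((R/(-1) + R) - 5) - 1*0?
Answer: -568550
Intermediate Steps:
O(R) = -5 (O(R) = ((R*(-1) + R) - 5) + 0 = ((-R + R) - 5) + 0 = (0 - 5) + 0 = -5 + 0 = -5)
(166*(-137))*q(O(4)) = (166*(-137))*(-5)**2 = -22742*25 = -568550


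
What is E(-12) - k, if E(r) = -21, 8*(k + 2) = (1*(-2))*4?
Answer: -18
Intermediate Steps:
k = -3 (k = -2 + ((1*(-2))*4)/8 = -2 + (-2*4)/8 = -2 + (⅛)*(-8) = -2 - 1 = -3)
E(-12) - k = -21 - 1*(-3) = -21 + 3 = -18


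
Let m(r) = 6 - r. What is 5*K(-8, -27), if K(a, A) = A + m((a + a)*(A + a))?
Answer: -2905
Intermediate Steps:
K(a, A) = 6 + A - 2*a*(A + a) (K(a, A) = A + (6 - (a + a)*(A + a)) = A + (6 - 2*a*(A + a)) = 6 + A - 2*a*(A + a))
5*K(-8, -27) = 5*(6 - 27 - 2*(-8)*(-27 - 8)) = 5*(6 - 27 - 2*(-8)*(-35)) = 5*(6 - 27 - 560) = 5*(-581) = -2905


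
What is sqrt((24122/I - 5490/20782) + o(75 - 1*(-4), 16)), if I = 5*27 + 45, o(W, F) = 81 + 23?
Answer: sqrt(23103199873510)/311730 ≈ 15.419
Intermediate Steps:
o(W, F) = 104
I = 180 (I = 135 + 45 = 180)
sqrt((24122/I - 5490/20782) + o(75 - 1*(-4), 16)) = sqrt((24122/180 - 5490/20782) + 104) = sqrt((24122*(1/180) - 5490*1/20782) + 104) = sqrt((12061/90 - 2745/10391) + 104) = sqrt(125078801/935190 + 104) = sqrt(222338561/935190) = sqrt(23103199873510)/311730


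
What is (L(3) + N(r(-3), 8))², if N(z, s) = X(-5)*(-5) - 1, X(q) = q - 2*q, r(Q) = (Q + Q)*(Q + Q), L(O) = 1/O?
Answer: 5929/9 ≈ 658.78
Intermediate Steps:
r(Q) = 4*Q² (r(Q) = (2*Q)*(2*Q) = 4*Q²)
X(q) = -q
N(z, s) = -26 (N(z, s) = -1*(-5)*(-5) - 1 = 5*(-5) - 1 = -25 - 1 = -26)
(L(3) + N(r(-3), 8))² = (1/3 - 26)² = (⅓ - 26)² = (-77/3)² = 5929/9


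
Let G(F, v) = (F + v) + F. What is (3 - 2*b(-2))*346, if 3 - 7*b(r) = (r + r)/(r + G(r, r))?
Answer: 5536/7 ≈ 790.86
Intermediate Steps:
G(F, v) = v + 2*F
b(r) = 5/14 (b(r) = 3/7 - (r + r)/(7*(r + (r + 2*r))) = 3/7 - 2*r/(7*(r + 3*r)) = 3/7 - 2*r/(7*(4*r)) = 3/7 - 2*r*1/(4*r)/7 = 3/7 - ⅐*½ = 3/7 - 1/14 = 5/14)
(3 - 2*b(-2))*346 = (3 - 2*5/14)*346 = (3 - 5/7)*346 = (16/7)*346 = 5536/7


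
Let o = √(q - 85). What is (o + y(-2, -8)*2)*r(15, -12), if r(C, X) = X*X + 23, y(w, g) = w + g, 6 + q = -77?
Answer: -3340 + 334*I*√42 ≈ -3340.0 + 2164.6*I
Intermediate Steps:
q = -83 (q = -6 - 77 = -83)
y(w, g) = g + w
r(C, X) = 23 + X² (r(C, X) = X² + 23 = 23 + X²)
o = 2*I*√42 (o = √(-83 - 85) = √(-168) = 2*I*√42 ≈ 12.961*I)
(o + y(-2, -8)*2)*r(15, -12) = (2*I*√42 + (-8 - 2)*2)*(23 + (-12)²) = (2*I*√42 - 10*2)*(23 + 144) = (2*I*√42 - 20)*167 = (-20 + 2*I*√42)*167 = -3340 + 334*I*√42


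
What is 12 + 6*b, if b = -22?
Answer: -120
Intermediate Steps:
12 + 6*b = 12 + 6*(-22) = 12 - 132 = -120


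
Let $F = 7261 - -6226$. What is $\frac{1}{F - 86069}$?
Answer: $- \frac{1}{72582} \approx -1.3778 \cdot 10^{-5}$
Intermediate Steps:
$F = 13487$ ($F = 7261 + 6226 = 13487$)
$\frac{1}{F - 86069} = \frac{1}{13487 - 86069} = \frac{1}{-72582} = - \frac{1}{72582}$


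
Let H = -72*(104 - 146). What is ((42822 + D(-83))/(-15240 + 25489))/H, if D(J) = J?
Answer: 42739/30992976 ≈ 0.0013790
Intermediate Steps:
H = 3024 (H = -72*(-42) = 3024)
((42822 + D(-83))/(-15240 + 25489))/H = ((42822 - 83)/(-15240 + 25489))/3024 = (42739/10249)*(1/3024) = 42739/30992976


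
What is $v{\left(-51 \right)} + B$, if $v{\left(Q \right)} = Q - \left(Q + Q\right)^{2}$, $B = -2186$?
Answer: $-12641$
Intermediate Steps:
$v{\left(Q \right)} = Q - 4 Q^{2}$ ($v{\left(Q \right)} = Q - \left(2 Q\right)^{2} = Q - 4 Q^{2}$)
$v{\left(-51 \right)} + B = - 51 \left(1 - -204\right) - 2186 = - 51 \left(1 + 204\right) - 2186 = \left(-51\right) 205 - 2186 = -10455 - 2186 = -12641$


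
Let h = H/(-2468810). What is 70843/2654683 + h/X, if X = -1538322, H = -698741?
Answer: 269047442894685157/10082020765815528060 ≈ 0.026686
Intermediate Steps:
h = 698741/2468810 (h = -698741/(-2468810) = -698741*(-1/2468810) = 698741/2468810 ≈ 0.28303)
70843/2654683 + h/X = 70843/2654683 + (698741/2468810)/(-1538322) = 70843*(1/2654683) + (698741/2468810)*(-1/1538322) = 70843/2654683 - 698741/3797824736820 = 269047442894685157/10082020765815528060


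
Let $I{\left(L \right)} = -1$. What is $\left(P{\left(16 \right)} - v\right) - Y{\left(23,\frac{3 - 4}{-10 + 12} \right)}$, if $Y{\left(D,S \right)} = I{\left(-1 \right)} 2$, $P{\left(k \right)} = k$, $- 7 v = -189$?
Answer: $-9$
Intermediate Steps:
$v = 27$ ($v = \left(- \frac{1}{7}\right) \left(-189\right) = 27$)
$Y{\left(D,S \right)} = -2$ ($Y{\left(D,S \right)} = \left(-1\right) 2 = -2$)
$\left(P{\left(16 \right)} - v\right) - Y{\left(23,\frac{3 - 4}{-10 + 12} \right)} = \left(16 - 27\right) - -2 = \left(16 - 27\right) + 2 = -11 + 2 = -9$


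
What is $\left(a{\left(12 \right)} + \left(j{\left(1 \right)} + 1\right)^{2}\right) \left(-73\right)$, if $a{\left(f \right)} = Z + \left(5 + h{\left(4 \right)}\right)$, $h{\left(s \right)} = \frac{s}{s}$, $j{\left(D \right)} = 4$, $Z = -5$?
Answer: $-1898$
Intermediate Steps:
$h{\left(s \right)} = 1$
$a{\left(f \right)} = 1$ ($a{\left(f \right)} = -5 + \left(5 + 1\right) = -5 + 6 = 1$)
$\left(a{\left(12 \right)} + \left(j{\left(1 \right)} + 1\right)^{2}\right) \left(-73\right) = \left(1 + \left(4 + 1\right)^{2}\right) \left(-73\right) = \left(1 + 5^{2}\right) \left(-73\right) = \left(1 + 25\right) \left(-73\right) = 26 \left(-73\right) = -1898$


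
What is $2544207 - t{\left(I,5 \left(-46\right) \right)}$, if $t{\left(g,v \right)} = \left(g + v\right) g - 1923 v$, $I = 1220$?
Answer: $894117$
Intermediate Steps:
$t{\left(g,v \right)} = - 1923 v + g \left(g + v\right)$ ($t{\left(g,v \right)} = g \left(g + v\right) - 1923 v = - 1923 v + g \left(g + v\right)$)
$2544207 - t{\left(I,5 \left(-46\right) \right)} = 2544207 - \left(1220^{2} - 1923 \cdot 5 \left(-46\right) + 1220 \cdot 5 \left(-46\right)\right) = 2544207 - \left(1488400 - -442290 + 1220 \left(-230\right)\right) = 2544207 - \left(1488400 + 442290 - 280600\right) = 2544207 - 1650090 = 894117$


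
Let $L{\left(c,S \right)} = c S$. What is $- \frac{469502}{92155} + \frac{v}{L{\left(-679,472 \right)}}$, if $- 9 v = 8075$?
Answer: $- \frac{193354808737}{37973020680} \approx -5.0919$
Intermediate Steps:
$L{\left(c,S \right)} = S c$
$v = - \frac{8075}{9}$ ($v = \left(- \frac{1}{9}\right) 8075 = - \frac{8075}{9} \approx -897.22$)
$- \frac{469502}{92155} + \frac{v}{L{\left(-679,472 \right)}} = - \frac{469502}{92155} - \frac{8075}{9 \cdot 472 \left(-679\right)} = \left(-469502\right) \frac{1}{92155} - \frac{8075}{9 \left(-320488\right)} = - \frac{469502}{92155} - - \frac{8075}{2884392} = - \frac{469502}{92155} + \frac{8075}{2884392} = - \frac{193354808737}{37973020680}$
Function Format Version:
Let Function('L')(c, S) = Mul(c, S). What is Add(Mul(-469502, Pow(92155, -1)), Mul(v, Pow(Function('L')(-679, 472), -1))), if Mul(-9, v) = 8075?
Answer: Rational(-193354808737, 37973020680) ≈ -5.0919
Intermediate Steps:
Function('L')(c, S) = Mul(S, c)
v = Rational(-8075, 9) (v = Mul(Rational(-1, 9), 8075) = Rational(-8075, 9) ≈ -897.22)
Add(Mul(-469502, Pow(92155, -1)), Mul(v, Pow(Function('L')(-679, 472), -1))) = Add(Mul(-469502, Pow(92155, -1)), Mul(Rational(-8075, 9), Pow(Mul(472, -679), -1))) = Add(Mul(-469502, Rational(1, 92155)), Mul(Rational(-8075, 9), Pow(-320488, -1))) = Add(Rational(-469502, 92155), Mul(Rational(-8075, 9), Rational(-1, 320488))) = Add(Rational(-469502, 92155), Rational(8075, 2884392)) = Rational(-193354808737, 37973020680)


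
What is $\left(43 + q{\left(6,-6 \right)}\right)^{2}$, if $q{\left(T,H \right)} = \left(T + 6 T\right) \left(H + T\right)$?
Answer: $1849$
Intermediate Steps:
$q{\left(T,H \right)} = 7 T \left(H + T\right)$
$\left(43 + q{\left(6,-6 \right)}\right)^{2} = \left(43 + 7 \cdot 6 \left(-6 + 6\right)\right)^{2} = \left(43 + 7 \cdot 6 \cdot 0\right)^{2} = \left(43 + 0\right)^{2} = 43^{2} = 1849$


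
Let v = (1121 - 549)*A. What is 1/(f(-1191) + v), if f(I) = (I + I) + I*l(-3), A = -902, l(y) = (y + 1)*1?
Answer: -1/515944 ≈ -1.9382e-6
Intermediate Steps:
l(y) = 1 + y (l(y) = (1 + y)*1 = 1 + y)
f(I) = 0 (f(I) = (I + I) + I*(1 - 3) = 2*I + I*(-2) = 2*I - 2*I = 0)
v = -515944 (v = (1121 - 549)*(-902) = 572*(-902) = -515944)
1/(f(-1191) + v) = 1/(0 - 515944) = 1/(-515944) = -1/515944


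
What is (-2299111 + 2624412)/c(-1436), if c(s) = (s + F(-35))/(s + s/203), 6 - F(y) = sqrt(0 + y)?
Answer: 9084787725728/27674787 - 31764992048*I*sqrt(35)/138373935 ≈ 3.2827e+5 - 1358.1*I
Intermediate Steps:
F(y) = 6 - sqrt(y) (F(y) = 6 - sqrt(0 + y) = 6 - sqrt(y))
c(s) = 203*(6 + s - I*sqrt(35))/(204*s) (c(s) = (s + (6 - sqrt(-35)))/(s + s/203) = (s + (6 - I*sqrt(35)))/(s + s*(1/203)) = (s + (6 - I*sqrt(35)))/(s + s/203) = (6 + s - I*sqrt(35))/((204*s/203)) = (6 + s - I*sqrt(35))*(203/(204*s)) = 203*(6 + s - I*sqrt(35))/(204*s))
(-2299111 + 2624412)/c(-1436) = (-2299111 + 2624412)/(((203/204)*(6 - 1436 - I*sqrt(35))/(-1436))) = 325301/(((203/204)*(-1/1436)*(-1430 - I*sqrt(35)))) = 325301/(145145/146472 + 203*I*sqrt(35)/292944)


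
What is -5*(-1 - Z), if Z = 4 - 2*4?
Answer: -15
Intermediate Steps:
Z = -4 (Z = 4 - 8 = -4)
-5*(-1 - Z) = -5*(-1 - 1*(-4)) = -5*(-1 + 4) = -5*3 = -15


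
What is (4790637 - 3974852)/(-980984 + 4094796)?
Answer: 815785/3113812 ≈ 0.26199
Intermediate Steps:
(4790637 - 3974852)/(-980984 + 4094796) = 815785/3113812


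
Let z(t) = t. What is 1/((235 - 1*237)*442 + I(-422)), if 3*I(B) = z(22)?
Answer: -3/2630 ≈ -0.0011407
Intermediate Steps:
I(B) = 22/3 (I(B) = (1/3)*22 = 22/3)
1/((235 - 1*237)*442 + I(-422)) = 1/((235 - 1*237)*442 + 22/3) = 1/((235 - 237)*442 + 22/3) = 1/(-2*442 + 22/3) = 1/(-884 + 22/3) = 1/(-2630/3) = -3/2630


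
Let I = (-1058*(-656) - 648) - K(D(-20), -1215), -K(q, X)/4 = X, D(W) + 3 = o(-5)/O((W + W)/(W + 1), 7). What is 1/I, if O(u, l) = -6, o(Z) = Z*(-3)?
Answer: 1/688540 ≈ 1.4523e-6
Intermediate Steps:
o(Z) = -3*Z
D(W) = -11/2 (D(W) = -3 - 3*(-5)/(-6) = -3 + 15*(-1/6) = -3 - 5/2 = -11/2)
K(q, X) = -4*X
I = 688540 (I = (-1058*(-656) - 648) - (-4)*(-1215) = (694048 - 648) - 1*4860 = 693400 - 4860 = 688540)
1/I = 1/688540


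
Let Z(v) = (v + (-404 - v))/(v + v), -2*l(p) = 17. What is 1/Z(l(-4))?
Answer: 17/404 ≈ 0.042079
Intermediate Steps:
l(p) = -17/2 (l(p) = -1/2*17 = -17/2)
Z(v) = -202/v (Z(v) = -404*1/(2*v) = -202/v)
1/Z(l(-4)) = 1/(-202/(-17/2)) = 1/(-202*(-2/17)) = 1/(404/17) = 17/404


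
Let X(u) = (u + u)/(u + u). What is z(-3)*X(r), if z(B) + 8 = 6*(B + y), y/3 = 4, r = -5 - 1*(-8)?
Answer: 46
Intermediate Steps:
r = 3 (r = -5 + 8 = 3)
X(u) = 1 (X(u) = (2*u)/((2*u)) = (2*u)*(1/(2*u)) = 1)
y = 12 (y = 3*4 = 12)
z(B) = 64 + 6*B (z(B) = -8 + 6*(B + 12) = -8 + 6*(12 + B) = -8 + (72 + 6*B) = 64 + 6*B)
z(-3)*X(r) = (64 + 6*(-3))*1 = (64 - 18)*1 = 46*1 = 46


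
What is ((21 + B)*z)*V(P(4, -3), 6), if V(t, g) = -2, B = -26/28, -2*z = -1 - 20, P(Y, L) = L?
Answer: -843/2 ≈ -421.50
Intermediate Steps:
z = 21/2 (z = -(-1 - 20)/2 = -½*(-21) = 21/2 ≈ 10.500)
B = -13/14 (B = -26*1/28 = -13/14 ≈ -0.92857)
((21 + B)*z)*V(P(4, -3), 6) = ((21 - 13/14)*(21/2))*(-2) = ((281/14)*(21/2))*(-2) = (843/4)*(-2) = -843/2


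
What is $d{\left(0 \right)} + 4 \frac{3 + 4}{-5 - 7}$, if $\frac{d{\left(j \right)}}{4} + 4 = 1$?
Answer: $- \frac{43}{3} \approx -14.333$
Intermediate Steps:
$d{\left(j \right)} = -12$ ($d{\left(j \right)} = -16 + 4 \cdot 1 = -16 + 4 = -12$)
$d{\left(0 \right)} + 4 \frac{3 + 4}{-5 - 7} = -12 + 4 \frac{3 + 4}{-5 - 7} = -12 + 4 \frac{7}{-12} = -12 + 4 \cdot 7 \left(- \frac{1}{12}\right) = -12 + 4 \left(- \frac{7}{12}\right) = -12 - \frac{7}{3} = - \frac{43}{3}$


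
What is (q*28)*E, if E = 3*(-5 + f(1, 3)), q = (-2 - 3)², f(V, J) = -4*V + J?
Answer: -12600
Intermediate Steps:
f(V, J) = J - 4*V
q = 25 (q = (-5)² = 25)
E = -18 (E = 3*(-5 + (3 - 4*1)) = 3*(-5 + (3 - 4)) = 3*(-5 - 1) = 3*(-6) = -18)
(q*28)*E = (25*28)*(-18) = 700*(-18) = -12600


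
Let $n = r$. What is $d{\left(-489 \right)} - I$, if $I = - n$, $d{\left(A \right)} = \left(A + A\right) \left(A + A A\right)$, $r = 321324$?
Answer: $-233060772$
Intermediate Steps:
$n = 321324$
$d{\left(A \right)} = 2 A \left(A + A^{2}\right)$
$I = -321324$ ($I = \left(-1\right) 321324 = -321324$)
$d{\left(-489 \right)} - I = 2 \left(-489\right)^{2} \left(1 - 489\right) - -321324 = 2 \cdot 239121 \left(-488\right) + 321324 = -233382096 + 321324 = -233060772$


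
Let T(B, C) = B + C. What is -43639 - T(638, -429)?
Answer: -43848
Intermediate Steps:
-43639 - T(638, -429) = -43639 - (638 - 429) = -43639 - 1*209 = -43639 - 209 = -43848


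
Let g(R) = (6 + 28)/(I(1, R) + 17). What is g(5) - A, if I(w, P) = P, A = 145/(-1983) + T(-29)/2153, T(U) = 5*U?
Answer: 79176703/46963389 ≈ 1.6859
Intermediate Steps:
A = -599720/4269399 (A = 145/(-1983) + (5*(-29))/2153 = 145*(-1/1983) - 145*1/2153 = -145/1983 - 145/2153 = -599720/4269399 ≈ -0.14047)
g(R) = 34/(17 + R) (g(R) = (6 + 28)/(R + 17) = 34/(17 + R))
g(5) - A = 34/(17 + 5) - 1*(-599720/4269399) = 34/22 + 599720/4269399 = 34*(1/22) + 599720/4269399 = 17/11 + 599720/4269399 = 79176703/46963389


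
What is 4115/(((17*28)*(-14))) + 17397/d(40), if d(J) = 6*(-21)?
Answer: -924223/6664 ≈ -138.69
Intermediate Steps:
d(J) = -126
4115/(((17*28)*(-14))) + 17397/d(40) = 4115/(((17*28)*(-14))) + 17397/(-126) = 4115/((476*(-14))) + 17397*(-1/126) = 4115/(-6664) - 1933/14 = 4115*(-1/6664) - 1933/14 = -4115/6664 - 1933/14 = -924223/6664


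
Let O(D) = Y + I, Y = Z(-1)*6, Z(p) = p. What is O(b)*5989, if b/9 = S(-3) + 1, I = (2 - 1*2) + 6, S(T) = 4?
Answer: 0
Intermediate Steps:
Y = -6 (Y = -1*6 = -6)
I = 6 (I = (2 - 2) + 6 = 0 + 6 = 6)
b = 45 (b = 9*(4 + 1) = 9*5 = 45)
O(D) = 0 (O(D) = -6 + 6 = 0)
O(b)*5989 = 0*5989 = 0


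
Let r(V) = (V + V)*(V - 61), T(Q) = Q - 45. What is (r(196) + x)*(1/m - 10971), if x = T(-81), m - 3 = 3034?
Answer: -1759039379244/3037 ≈ -5.7920e+8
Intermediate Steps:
m = 3037 (m = 3 + 3034 = 3037)
T(Q) = -45 + Q
r(V) = 2*V*(-61 + V) (r(V) = (2*V)*(-61 + V) = 2*V*(-61 + V))
x = -126 (x = -45 - 81 = -126)
(r(196) + x)*(1/m - 10971) = (2*196*(-61 + 196) - 126)*(1/3037 - 10971) = (2*196*135 - 126)*(1/3037 - 10971) = (52920 - 126)*(-33318926/3037) = 52794*(-33318926/3037) = -1759039379244/3037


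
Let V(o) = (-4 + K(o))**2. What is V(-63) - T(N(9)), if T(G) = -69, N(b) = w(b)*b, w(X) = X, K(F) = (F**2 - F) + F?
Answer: 15721294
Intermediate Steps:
K(F) = F**2
V(o) = (-4 + o**2)**2
N(b) = b**2 (N(b) = b*b = b**2)
V(-63) - T(N(9)) = (-4 + (-63)**2)**2 - 1*(-69) = (-4 + 3969)**2 + 69 = 3965**2 + 69 = 15721225 + 69 = 15721294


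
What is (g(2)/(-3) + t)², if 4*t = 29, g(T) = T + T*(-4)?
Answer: 1369/16 ≈ 85.563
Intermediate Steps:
g(T) = -3*T (g(T) = T - 4*T = -3*T)
t = 29/4 (t = (¼)*29 = 29/4 ≈ 7.2500)
(g(2)/(-3) + t)² = (-3*2/(-3) + 29/4)² = (-6*(-⅓) + 29/4)² = (2 + 29/4)² = (37/4)² = 1369/16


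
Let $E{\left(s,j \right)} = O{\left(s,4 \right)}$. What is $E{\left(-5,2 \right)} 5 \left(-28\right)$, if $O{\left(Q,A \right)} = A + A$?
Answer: $-1120$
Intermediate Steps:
$O{\left(Q,A \right)} = 2 A$
$E{\left(s,j \right)} = 8$ ($E{\left(s,j \right)} = 2 \cdot 4 = 8$)
$E{\left(-5,2 \right)} 5 \left(-28\right) = 8 \cdot 5 \left(-28\right) = 40 \left(-28\right) = -1120$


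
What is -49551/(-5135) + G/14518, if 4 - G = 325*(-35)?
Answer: 777812583/74549930 ≈ 10.433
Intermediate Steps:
G = 11379 (G = 4 - 325*(-35) = 4 - 1*(-11375) = 4 + 11375 = 11379)
-49551/(-5135) + G/14518 = -49551/(-5135) + 11379/14518 = -49551*(-1/5135) + 11379*(1/14518) = 49551/5135 + 11379/14518 = 777812583/74549930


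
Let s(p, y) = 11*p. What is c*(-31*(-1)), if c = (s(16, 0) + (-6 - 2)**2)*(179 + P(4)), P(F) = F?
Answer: 1361520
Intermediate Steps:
c = 43920 (c = (11*16 + (-6 - 2)**2)*(179 + 4) = (176 + (-8)**2)*183 = (176 + 64)*183 = 240*183 = 43920)
c*(-31*(-1)) = 43920*(-31*(-1)) = 43920*31 = 1361520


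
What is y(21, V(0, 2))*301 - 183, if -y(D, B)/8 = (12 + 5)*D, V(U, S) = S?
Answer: -859839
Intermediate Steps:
y(D, B) = -136*D (y(D, B) = -8*(12 + 5)*D = -136*D)
y(21, V(0, 2))*301 - 183 = -136*21*301 - 183 = -2856*301 - 183 = -859656 - 183 = -859839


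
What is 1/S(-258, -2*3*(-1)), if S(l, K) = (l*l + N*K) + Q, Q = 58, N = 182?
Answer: 1/67714 ≈ 1.4768e-5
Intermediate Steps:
S(l, K) = 58 + l² + 182*K (S(l, K) = (l*l + 182*K) + 58 = (l² + 182*K) + 58 = 58 + l² + 182*K)
1/S(-258, -2*3*(-1)) = 1/(58 + (-258)² + 182*(-2*3*(-1))) = 1/(58 + 66564 + 182*(-6*(-1))) = 1/(58 + 66564 + 182*6) = 1/(58 + 66564 + 1092) = 1/67714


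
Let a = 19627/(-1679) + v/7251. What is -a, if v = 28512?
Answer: 31481243/4058143 ≈ 7.7575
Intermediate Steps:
a = -31481243/4058143 (a = 19627/(-1679) + 28512/7251 = 19627*(-1/1679) + 28512*(1/7251) = -19627/1679 + 9504/2417 = -31481243/4058143 ≈ -7.7575)
-a = -1*(-31481243/4058143) = 31481243/4058143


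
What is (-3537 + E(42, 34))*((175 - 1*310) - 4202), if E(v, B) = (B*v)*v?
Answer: -244775943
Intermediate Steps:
E(v, B) = B*v²
(-3537 + E(42, 34))*((175 - 1*310) - 4202) = (-3537 + 34*42²)*((175 - 1*310) - 4202) = (-3537 + 34*1764)*((175 - 310) - 4202) = (-3537 + 59976)*(-135 - 4202) = 56439*(-4337) = -244775943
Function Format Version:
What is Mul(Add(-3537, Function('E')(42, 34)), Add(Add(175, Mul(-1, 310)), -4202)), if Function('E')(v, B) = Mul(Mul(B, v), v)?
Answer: -244775943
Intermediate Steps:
Function('E')(v, B) = Mul(B, Pow(v, 2))
Mul(Add(-3537, Function('E')(42, 34)), Add(Add(175, Mul(-1, 310)), -4202)) = Mul(Add(-3537, Mul(34, Pow(42, 2))), Add(Add(175, Mul(-1, 310)), -4202)) = Mul(Add(-3537, Mul(34, 1764)), Add(Add(175, -310), -4202)) = Mul(Add(-3537, 59976), Add(-135, -4202)) = Mul(56439, -4337) = -244775943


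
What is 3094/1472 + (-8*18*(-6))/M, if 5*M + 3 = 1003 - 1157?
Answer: -2936641/115552 ≈ -25.414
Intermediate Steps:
M = -157/5 (M = -⅗ + (1003 - 1157)/5 = -⅗ + (⅕)*(-154) = -⅗ - 154/5 = -157/5 ≈ -31.400)
3094/1472 + (-8*18*(-6))/M = 3094/1472 + (-8*18*(-6))/(-157/5) = 3094*(1/1472) - 144*(-6)*(-5/157) = 1547/736 + 864*(-5/157) = 1547/736 - 4320/157 = -2936641/115552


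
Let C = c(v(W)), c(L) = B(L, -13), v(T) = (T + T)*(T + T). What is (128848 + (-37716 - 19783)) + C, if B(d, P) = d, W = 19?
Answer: 72793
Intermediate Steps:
v(T) = 4*T² (v(T) = (2*T)*(2*T) = 4*T²)
c(L) = L
C = 1444 (C = 4*19² = 4*361 = 1444)
(128848 + (-37716 - 19783)) + C = (128848 + (-37716 - 19783)) + 1444 = (128848 - 57499) + 1444 = 71349 + 1444 = 72793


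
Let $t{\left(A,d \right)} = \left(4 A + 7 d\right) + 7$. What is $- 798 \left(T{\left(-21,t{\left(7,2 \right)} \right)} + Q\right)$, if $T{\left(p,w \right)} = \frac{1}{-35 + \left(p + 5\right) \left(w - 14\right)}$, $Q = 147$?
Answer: $- \frac{9970896}{85} \approx -1.173 \cdot 10^{5}$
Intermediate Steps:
$t{\left(A,d \right)} = 7 + 4 A + 7 d$
$T{\left(p,w \right)} = \frac{1}{-35 + \left(-14 + w\right) \left(5 + p\right)}$ ($T{\left(p,w \right)} = \frac{1}{-35 + \left(5 + p\right) \left(-14 + w\right)} = \frac{1}{-35 + \left(-14 + w\right) \left(5 + p\right)}$)
$- 798 \left(T{\left(-21,t{\left(7,2 \right)} \right)} + Q\right) = - 798 \left(\frac{1}{-105 - -294 + 5 \left(7 + 4 \cdot 7 + 7 \cdot 2\right) - 21 \left(7 + 4 \cdot 7 + 7 \cdot 2\right)} + 147\right) = - 798 \left(\frac{1}{-105 + 294 + 5 \left(7 + 28 + 14\right) - 21 \left(7 + 28 + 14\right)} + 147\right) = - 798 \left(\frac{1}{-105 + 294 + 5 \cdot 49 - 1029} + 147\right) = - 798 \left(\frac{1}{-105 + 294 + 245 - 1029} + 147\right) = - 798 \left(\frac{1}{-595} + 147\right) = - 798 \left(- \frac{1}{595} + 147\right) = \left(-798\right) \frac{87464}{595} = - \frac{9970896}{85}$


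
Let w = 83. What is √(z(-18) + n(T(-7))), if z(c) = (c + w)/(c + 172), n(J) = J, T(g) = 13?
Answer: √318318/154 ≈ 3.6636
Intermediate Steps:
z(c) = (83 + c)/(172 + c) (z(c) = (c + 83)/(c + 172) = (83 + c)/(172 + c))
√(z(-18) + n(T(-7))) = √((83 - 18)/(172 - 18) + 13) = √(65/154 + 13) = √(2067/154) = √318318/154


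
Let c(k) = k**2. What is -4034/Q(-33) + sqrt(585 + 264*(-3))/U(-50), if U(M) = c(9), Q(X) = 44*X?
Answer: 2017/726 + I*sqrt(23)/27 ≈ 2.7782 + 0.17762*I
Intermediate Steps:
U(M) = 81 (U(M) = 9**2 = 81)
-4034/Q(-33) + sqrt(585 + 264*(-3))/U(-50) = -4034/(44*(-33)) + sqrt(585 + 264*(-3))/81 = -4034/(-1452) + sqrt(585 - 792)*(1/81) = -4034*(-1/1452) + sqrt(-207)*(1/81) = 2017/726 + (3*I*sqrt(23))*(1/81) = 2017/726 + I*sqrt(23)/27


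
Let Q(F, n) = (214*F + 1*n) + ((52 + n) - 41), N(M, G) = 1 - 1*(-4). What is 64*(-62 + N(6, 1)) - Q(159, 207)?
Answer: -38099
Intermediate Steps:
N(M, G) = 5 (N(M, G) = 1 + 4 = 5)
Q(F, n) = 11 + 2*n + 214*F (Q(F, n) = (214*F + n) + (11 + n) = (n + 214*F) + (11 + n) = 11 + 2*n + 214*F)
64*(-62 + N(6, 1)) - Q(159, 207) = 64*(-62 + 5) - (11 + 2*207 + 214*159) = 64*(-57) - (11 + 414 + 34026) = -3648 - 1*34451 = -3648 - 34451 = -38099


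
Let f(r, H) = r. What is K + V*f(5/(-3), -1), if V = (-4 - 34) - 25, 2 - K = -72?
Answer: 179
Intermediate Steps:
K = 74 (K = 2 - 1*(-72) = 2 + 72 = 74)
V = -63 (V = -38 - 25 = -63)
K + V*f(5/(-3), -1) = 74 - 315/(-3) = 74 - 315*(-1)/3 = 74 - 63*(-5/3) = 74 + 105 = 179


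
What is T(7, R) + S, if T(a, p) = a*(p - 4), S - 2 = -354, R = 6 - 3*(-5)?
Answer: -233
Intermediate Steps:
R = 21 (R = 6 + 15 = 21)
S = -352 (S = 2 - 354 = -352)
T(a, p) = a*(-4 + p)
T(7, R) + S = 7*(-4 + 21) - 352 = 7*17 - 352 = 119 - 352 = -233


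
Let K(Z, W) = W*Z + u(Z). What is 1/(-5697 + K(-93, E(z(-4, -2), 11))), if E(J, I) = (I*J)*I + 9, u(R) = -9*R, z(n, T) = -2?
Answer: 1/16809 ≈ 5.9492e-5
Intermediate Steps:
E(J, I) = 9 + J*I² (E(J, I) = J*I² + 9 = 9 + J*I²)
K(Z, W) = -9*Z + W*Z (K(Z, W) = W*Z - 9*Z = -9*Z + W*Z)
1/(-5697 + K(-93, E(z(-4, -2), 11))) = 1/(-5697 - 93*(-9 + (9 - 2*11²))) = 1/(-5697 - 93*(-9 + (9 - 2*121))) = 1/(-5697 - 93*(-9 + (9 - 242))) = 1/(-5697 - 93*(-9 - 233)) = 1/(-5697 - 93*(-242)) = 1/(-5697 + 22506) = 1/16809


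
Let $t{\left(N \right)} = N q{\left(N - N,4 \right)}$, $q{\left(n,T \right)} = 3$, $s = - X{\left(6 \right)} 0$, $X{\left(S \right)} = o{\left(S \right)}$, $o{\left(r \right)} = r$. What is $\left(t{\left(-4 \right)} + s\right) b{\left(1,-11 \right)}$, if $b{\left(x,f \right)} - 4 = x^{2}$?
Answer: $-60$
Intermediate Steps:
$X{\left(S \right)} = S$
$b{\left(x,f \right)} = 4 + x^{2}$
$s = 0$ ($s = \left(-1\right) 6 \cdot 0 = \left(-6\right) 0 = 0$)
$t{\left(N \right)} = 3 N$ ($t{\left(N \right)} = N 3 = 3 N$)
$\left(t{\left(-4 \right)} + s\right) b{\left(1,-11 \right)} = \left(3 \left(-4\right) + 0\right) \left(4 + 1^{2}\right) = \left(-12 + 0\right) \left(4 + 1\right) = \left(-12\right) 5 = -60$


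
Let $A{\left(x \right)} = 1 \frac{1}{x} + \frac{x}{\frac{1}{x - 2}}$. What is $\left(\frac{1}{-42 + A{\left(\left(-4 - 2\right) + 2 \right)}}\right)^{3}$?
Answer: $- \frac{64}{389017} \approx -0.00016452$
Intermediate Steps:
$A{\left(x \right)} = \frac{1}{x} + x \left(-2 + x\right)$ ($A{\left(x \right)} = \frac{1}{x} + \frac{x}{\frac{1}{-2 + x}} = \frac{1}{x} + x \left(-2 + x\right)$)
$\left(\frac{1}{-42 + A{\left(\left(-4 - 2\right) + 2 \right)}}\right)^{3} = \left(\frac{1}{-42 + \frac{1 + \left(\left(-4 - 2\right) + 2\right)^{2} \left(-2 + \left(\left(-4 - 2\right) + 2\right)\right)}{\left(-4 - 2\right) + 2}}\right)^{3} = \left(\frac{1}{-42 + \frac{1 + \left(-6 + 2\right)^{2} \left(-2 + \left(-6 + 2\right)\right)}{-6 + 2}}\right)^{3} = \left(\frac{1}{-42 + \frac{1 + \left(-4\right)^{2} \left(-2 - 4\right)}{-4}}\right)^{3} = \left(\frac{1}{-42 - \frac{1 + 16 \left(-6\right)}{4}}\right)^{3} = \left(\frac{1}{-42 - \frac{1 - 96}{4}}\right)^{3} = \left(\frac{1}{-42 - - \frac{95}{4}}\right)^{3} = \left(\frac{1}{-42 + \frac{95}{4}}\right)^{3} = \left(\frac{1}{- \frac{73}{4}}\right)^{3} = \left(- \frac{4}{73}\right)^{3} = - \frac{64}{389017}$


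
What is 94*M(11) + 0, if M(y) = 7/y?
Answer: 658/11 ≈ 59.818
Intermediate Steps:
94*M(11) + 0 = 94*(7/11) + 0 = 658/11 + 0 = 658/11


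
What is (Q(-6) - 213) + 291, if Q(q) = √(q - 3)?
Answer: 78 + 3*I ≈ 78.0 + 3.0*I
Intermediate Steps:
Q(q) = √(-3 + q)
(Q(-6) - 213) + 291 = (√(-3 - 6) - 213) + 291 = (√(-9) - 213) + 291 = (3*I - 213) + 291 = (-213 + 3*I) + 291 = 78 + 3*I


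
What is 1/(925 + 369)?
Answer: 1/1294 ≈ 0.00077280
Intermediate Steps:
1/(925 + 369) = 1/1294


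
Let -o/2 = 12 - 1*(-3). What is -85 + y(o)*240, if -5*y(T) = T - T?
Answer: -85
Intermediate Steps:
o = -30 (o = -2*(12 - 1*(-3)) = -2*(12 + 3) = -2*15 = -30)
y(T) = 0 (y(T) = -(T - T)/5 = -⅕*0 = 0)
-85 + y(o)*240 = -85 + 0*240 = -85 + 0 = -85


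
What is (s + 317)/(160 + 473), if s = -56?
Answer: 87/211 ≈ 0.41232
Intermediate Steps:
(s + 317)/(160 + 473) = (-56 + 317)/(160 + 473) = 261/633 = 261*(1/633) = 87/211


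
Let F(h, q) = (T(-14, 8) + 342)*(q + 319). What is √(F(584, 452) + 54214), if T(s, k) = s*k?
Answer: 2*√57886 ≈ 481.19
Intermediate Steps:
T(s, k) = k*s
F(h, q) = 73370 + 230*q (F(h, q) = (8*(-14) + 342)*(q + 319) = (-112 + 342)*(319 + q) = 230*(319 + q) = 73370 + 230*q)
√(F(584, 452) + 54214) = √((73370 + 230*452) + 54214) = √((73370 + 103960) + 54214) = √(177330 + 54214) = √231544 = 2*√57886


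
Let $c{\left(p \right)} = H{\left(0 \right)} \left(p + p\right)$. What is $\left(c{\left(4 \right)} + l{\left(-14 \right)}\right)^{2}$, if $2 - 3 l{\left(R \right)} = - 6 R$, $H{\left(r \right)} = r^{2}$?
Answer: $\frac{6724}{9} \approx 747.11$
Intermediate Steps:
$c{\left(p \right)} = 0$ ($c{\left(p \right)} = 0^{2} \left(p + p\right) = 0 \cdot 2 p = 0$)
$l{\left(R \right)} = \frac{2}{3} + 2 R$ ($l{\left(R \right)} = \frac{2}{3} - \frac{\left(-6\right) R}{3} = \frac{2}{3} + 2 R$)
$\left(c{\left(4 \right)} + l{\left(-14 \right)}\right)^{2} = \left(0 + \left(\frac{2}{3} + 2 \left(-14\right)\right)\right)^{2} = \left(0 + \left(\frac{2}{3} - 28\right)\right)^{2} = \left(0 - \frac{82}{3}\right)^{2} = \left(- \frac{82}{3}\right)^{2} = \frac{6724}{9}$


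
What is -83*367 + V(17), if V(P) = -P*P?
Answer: -30750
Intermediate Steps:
V(P) = -P**2
-83*367 + V(17) = -83*367 - 1*17**2 = -30461 - 1*289 = -30461 - 289 = -30750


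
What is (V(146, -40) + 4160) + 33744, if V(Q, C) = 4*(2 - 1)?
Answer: 37908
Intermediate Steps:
V(Q, C) = 4 (V(Q, C) = 4*1 = 4)
(V(146, -40) + 4160) + 33744 = (4 + 4160) + 33744 = 4164 + 33744 = 37908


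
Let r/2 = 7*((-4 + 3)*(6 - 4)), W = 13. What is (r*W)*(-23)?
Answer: 8372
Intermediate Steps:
r = -28 (r = 2*(7*((-4 + 3)*(6 - 4))) = 2*(7*(-1*2)) = 2*(7*(-2)) = 2*(-14) = -28)
(r*W)*(-23) = -28*13*(-23) = -364*(-23) = 8372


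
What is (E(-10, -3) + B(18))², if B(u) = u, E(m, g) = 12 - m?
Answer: 1600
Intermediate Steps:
(E(-10, -3) + B(18))² = ((12 - 1*(-10)) + 18)² = ((12 + 10) + 18)² = (22 + 18)² = 40² = 1600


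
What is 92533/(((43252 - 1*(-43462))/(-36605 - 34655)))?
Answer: -3296950790/43357 ≈ -76042.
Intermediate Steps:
92533/(((43252 - 1*(-43462))/(-36605 - 34655))) = 92533/(((43252 + 43462)/(-71260))) = 92533/((86714*(-1/71260))) = 92533/(-43357/35630) = 92533*(-35630/43357) = -3296950790/43357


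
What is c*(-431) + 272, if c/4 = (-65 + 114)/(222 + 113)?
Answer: 6644/335 ≈ 19.833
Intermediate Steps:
c = 196/335 (c = 4*((-65 + 114)/(222 + 113)) = 4*(49/335) = 196/335 ≈ 0.58507)
c*(-431) + 272 = (196/335)*(-431) + 272 = -84476/335 + 272 = 6644/335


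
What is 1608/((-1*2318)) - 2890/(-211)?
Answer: 3179866/244549 ≈ 13.003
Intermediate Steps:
1608/((-1*2318)) - 2890/(-211) = 1608/(-2318) - 2890*(-1/211) = 1608*(-1/2318) + 2890/211 = -804/1159 + 2890/211 = 3179866/244549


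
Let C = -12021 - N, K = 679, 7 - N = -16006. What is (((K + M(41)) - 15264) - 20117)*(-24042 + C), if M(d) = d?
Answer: 1805006236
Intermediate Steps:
N = 16013 (N = 7 - 1*(-16006) = 7 + 16006 = 16013)
C = -28034 (C = -12021 - 1*16013 = -12021 - 16013 = -28034)
(((K + M(41)) - 15264) - 20117)*(-24042 + C) = (((679 + 41) - 15264) - 20117)*(-24042 - 28034) = ((720 - 15264) - 20117)*(-52076) = (-14544 - 20117)*(-52076) = -34661*(-52076) = 1805006236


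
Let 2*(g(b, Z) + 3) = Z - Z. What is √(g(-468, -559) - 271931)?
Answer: I*√271934 ≈ 521.47*I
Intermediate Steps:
g(b, Z) = -3 (g(b, Z) = -3 + (Z - Z)/2 = -3 + (½)*0 = -3 + 0 = -3)
√(g(-468, -559) - 271931) = √(-3 - 271931) = √(-271934) = I*√271934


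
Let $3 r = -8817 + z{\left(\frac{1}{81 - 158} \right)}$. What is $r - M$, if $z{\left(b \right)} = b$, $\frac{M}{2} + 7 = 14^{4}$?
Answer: $- \frac{18423868}{231} \approx -79757.0$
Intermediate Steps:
$M = 76818$ ($M = -14 + 2 \cdot 14^{4} = -14 + 2 \cdot 38416 = -14 + 76832 = 76818$)
$r = - \frac{678910}{231}$ ($r = \frac{-8817 + \frac{1}{81 - 158}}{3} = \frac{-8817 + \frac{1}{-77}}{3} = \frac{-8817 - \frac{1}{77}}{3} = \frac{1}{3} \left(- \frac{678910}{77}\right) = - \frac{678910}{231} \approx -2939.0$)
$r - M = - \frac{678910}{231} - 76818 = - \frac{18423868}{231}$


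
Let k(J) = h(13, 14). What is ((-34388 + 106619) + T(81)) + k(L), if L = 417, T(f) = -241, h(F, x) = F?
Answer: 72003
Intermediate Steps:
k(J) = 13
((-34388 + 106619) + T(81)) + k(L) = ((-34388 + 106619) - 241) + 13 = (72231 - 241) + 13 = 71990 + 13 = 72003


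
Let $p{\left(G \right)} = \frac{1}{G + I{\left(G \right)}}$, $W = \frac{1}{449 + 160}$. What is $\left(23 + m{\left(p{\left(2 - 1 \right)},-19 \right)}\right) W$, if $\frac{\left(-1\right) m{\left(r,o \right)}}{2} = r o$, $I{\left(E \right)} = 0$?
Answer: $\frac{61}{609} \approx 0.10016$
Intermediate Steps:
$W = \frac{1}{609} \approx 0.001642$
$p{\left(G \right)} = \frac{1}{G}$ ($p{\left(G \right)} = \frac{1}{G + 0} = \frac{1}{G}$)
$m{\left(r,o \right)} = - 2 o r$ ($m{\left(r,o \right)} = - 2 r o = - 2 o r$)
$\left(23 + m{\left(p{\left(2 - 1 \right)},-19 \right)}\right) W = \left(23 - - \frac{38}{2 - 1}\right) \frac{1}{609} = \left(23 - - \frac{38}{1}\right) \frac{1}{609} = \left(23 - \left(-38\right) 1\right) \frac{1}{609} = \left(23 + 38\right) \frac{1}{609} = 61 \cdot \frac{1}{609} = \frac{61}{609}$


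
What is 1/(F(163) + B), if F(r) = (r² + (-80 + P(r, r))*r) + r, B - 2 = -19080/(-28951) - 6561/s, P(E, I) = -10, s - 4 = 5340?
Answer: 154714144/1866383449225 ≈ 8.2895e-5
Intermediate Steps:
s = 5344 (s = 4 + 5340 = 5344)
B = 221444297/154714144 (B = 2 + (-19080/(-28951) - 6561/5344) = 2 + (-19080*(-1/28951) - 6561*1/5344) = 2 + (19080/28951 - 6561/5344) = 2 - 87983991/154714144 = 221444297/154714144 ≈ 1.4313)
F(r) = r² - 89*r (F(r) = (r² + (-80 - 10)*r) + r = (r² - 90*r) + r = r² - 89*r)
1/(F(163) + B) = 1/(163*(-89 + 163) + 221444297/154714144) = 1/(163*74 + 221444297/154714144) = 1/(12062 + 221444297/154714144) = 1/(1866383449225/154714144) = 154714144/1866383449225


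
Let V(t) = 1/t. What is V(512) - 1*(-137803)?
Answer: 70555137/512 ≈ 1.3780e+5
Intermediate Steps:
V(512) - 1*(-137803) = 1/512 - 1*(-137803) = 1/512 + 137803 = 70555137/512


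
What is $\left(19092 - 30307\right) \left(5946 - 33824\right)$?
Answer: $312651770$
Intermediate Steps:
$\left(19092 - 30307\right) \left(5946 - 33824\right) = \left(-11215\right) \left(-27878\right) = 312651770$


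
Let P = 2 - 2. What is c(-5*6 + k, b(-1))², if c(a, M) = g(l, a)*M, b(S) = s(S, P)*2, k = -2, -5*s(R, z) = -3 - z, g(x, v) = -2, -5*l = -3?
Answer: 144/25 ≈ 5.7600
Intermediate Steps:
l = ⅗ (l = -⅕*(-3) = ⅗ ≈ 0.60000)
P = 0
s(R, z) = ⅗ + z/5 (s(R, z) = -(-3 - z)/5 = ⅗ + z/5)
b(S) = 6/5 (b(S) = (⅗ + (⅕)*0)*2 = (⅗ + 0)*2 = (⅗)*2 = 6/5)
c(a, M) = -2*M
c(-5*6 + k, b(-1))² = (-2*6/5)² = (-12/5)² = 144/25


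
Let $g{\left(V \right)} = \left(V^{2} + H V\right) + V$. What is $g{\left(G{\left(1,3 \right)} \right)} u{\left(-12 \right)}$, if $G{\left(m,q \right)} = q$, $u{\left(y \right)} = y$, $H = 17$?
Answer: $-756$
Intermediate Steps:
$g{\left(V \right)} = V^{2} + 18 V$ ($g{\left(V \right)} = \left(V^{2} + 17 V\right) + V = V^{2} + 18 V$)
$g{\left(G{\left(1,3 \right)} \right)} u{\left(-12 \right)} = 3 \left(18 + 3\right) \left(-12\right) = 3 \cdot 21 \left(-12\right) = 63 \left(-12\right) = -756$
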